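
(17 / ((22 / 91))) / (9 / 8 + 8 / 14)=43316 / 1045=41.45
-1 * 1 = -1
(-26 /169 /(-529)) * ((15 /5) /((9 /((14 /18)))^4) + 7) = 200889500 /98677433439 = 0.00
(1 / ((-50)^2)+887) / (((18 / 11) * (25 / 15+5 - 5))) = 8130837 / 25000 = 325.23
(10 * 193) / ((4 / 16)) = 7720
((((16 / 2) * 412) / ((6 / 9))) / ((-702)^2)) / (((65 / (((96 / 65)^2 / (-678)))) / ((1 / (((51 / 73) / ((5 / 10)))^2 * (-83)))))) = 281030144 / 91708308127375875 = 0.00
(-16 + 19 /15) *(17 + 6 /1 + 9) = -7072 /15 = -471.47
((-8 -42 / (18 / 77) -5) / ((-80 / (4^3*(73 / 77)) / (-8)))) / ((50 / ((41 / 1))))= -27679264 / 28875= -958.59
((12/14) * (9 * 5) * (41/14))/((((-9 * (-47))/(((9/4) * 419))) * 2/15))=1888.16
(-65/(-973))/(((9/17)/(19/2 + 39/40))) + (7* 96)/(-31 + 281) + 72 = 665617691/8757000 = 76.01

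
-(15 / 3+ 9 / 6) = -13 / 2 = -6.50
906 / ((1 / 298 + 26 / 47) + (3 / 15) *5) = 4229812 / 7267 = 582.06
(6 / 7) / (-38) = -3 / 133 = -0.02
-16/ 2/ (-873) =8/ 873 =0.01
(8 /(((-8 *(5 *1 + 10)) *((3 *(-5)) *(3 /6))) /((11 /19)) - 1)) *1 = 0.01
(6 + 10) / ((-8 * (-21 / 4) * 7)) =8 / 147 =0.05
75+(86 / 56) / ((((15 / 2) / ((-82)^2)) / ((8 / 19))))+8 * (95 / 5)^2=7067713 / 1995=3542.71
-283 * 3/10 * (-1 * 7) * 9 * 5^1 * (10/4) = 267435/4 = 66858.75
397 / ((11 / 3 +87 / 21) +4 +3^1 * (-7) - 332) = -8337 / 7165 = -1.16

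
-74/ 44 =-37/ 22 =-1.68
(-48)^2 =2304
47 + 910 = 957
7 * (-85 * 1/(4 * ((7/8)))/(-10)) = 17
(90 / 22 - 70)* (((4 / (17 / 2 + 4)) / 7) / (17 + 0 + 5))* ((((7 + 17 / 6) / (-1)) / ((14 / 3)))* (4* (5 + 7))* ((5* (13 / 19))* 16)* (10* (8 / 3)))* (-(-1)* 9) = 20499148800 / 112651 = 181970.41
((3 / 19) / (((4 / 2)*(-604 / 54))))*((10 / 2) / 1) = -405 / 11476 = -0.04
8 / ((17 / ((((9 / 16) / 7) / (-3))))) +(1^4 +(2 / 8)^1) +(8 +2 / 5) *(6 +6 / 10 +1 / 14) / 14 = 62359 / 11900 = 5.24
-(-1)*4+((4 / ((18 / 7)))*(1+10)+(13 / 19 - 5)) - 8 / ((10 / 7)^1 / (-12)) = 71816 / 855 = 84.00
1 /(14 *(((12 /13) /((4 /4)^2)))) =13 /168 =0.08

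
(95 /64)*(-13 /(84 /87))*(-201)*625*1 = 4499259375 /1792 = 2510747.42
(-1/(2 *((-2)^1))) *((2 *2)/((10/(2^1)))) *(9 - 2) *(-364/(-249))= 2548/1245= 2.05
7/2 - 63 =-119/2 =-59.50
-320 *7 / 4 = -560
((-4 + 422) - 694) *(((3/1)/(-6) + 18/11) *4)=-1254.55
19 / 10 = 1.90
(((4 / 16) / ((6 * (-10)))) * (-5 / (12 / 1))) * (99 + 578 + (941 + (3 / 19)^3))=11097889 / 3950784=2.81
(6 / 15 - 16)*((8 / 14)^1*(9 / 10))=-1404 / 175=-8.02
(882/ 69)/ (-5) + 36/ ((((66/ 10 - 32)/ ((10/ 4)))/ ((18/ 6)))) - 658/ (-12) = 3649517/ 87630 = 41.65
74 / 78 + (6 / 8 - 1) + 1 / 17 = 2009 / 2652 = 0.76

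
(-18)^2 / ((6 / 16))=864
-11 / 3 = -3.67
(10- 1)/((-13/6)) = -54/13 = -4.15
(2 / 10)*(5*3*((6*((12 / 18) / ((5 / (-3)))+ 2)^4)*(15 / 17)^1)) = 221184 / 2125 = 104.09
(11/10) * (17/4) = 187/40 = 4.68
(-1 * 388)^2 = 150544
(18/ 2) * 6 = 54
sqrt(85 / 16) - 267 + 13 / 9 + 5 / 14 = -33415 / 126 + sqrt(85) / 4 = -262.89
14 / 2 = 7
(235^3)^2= 168425239515625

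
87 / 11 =7.91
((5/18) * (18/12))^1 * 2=5/6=0.83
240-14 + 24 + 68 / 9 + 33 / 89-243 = 11956 / 801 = 14.93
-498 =-498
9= 9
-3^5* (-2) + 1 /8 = 3889 /8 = 486.12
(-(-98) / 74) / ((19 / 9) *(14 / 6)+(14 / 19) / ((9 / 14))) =3591 / 16465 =0.22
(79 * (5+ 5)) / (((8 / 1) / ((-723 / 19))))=-285585 / 76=-3757.70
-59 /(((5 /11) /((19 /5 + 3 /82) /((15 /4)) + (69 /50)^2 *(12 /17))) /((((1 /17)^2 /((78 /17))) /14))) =-0.02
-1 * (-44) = 44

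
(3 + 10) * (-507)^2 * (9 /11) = 30074733 /11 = 2734066.64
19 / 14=1.36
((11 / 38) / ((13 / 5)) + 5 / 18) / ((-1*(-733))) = 865 / 1629459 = 0.00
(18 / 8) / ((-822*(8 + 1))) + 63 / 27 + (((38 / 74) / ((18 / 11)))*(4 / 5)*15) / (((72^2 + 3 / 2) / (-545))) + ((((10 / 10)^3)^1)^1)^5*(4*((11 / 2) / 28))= 24048791147 / 8831860632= 2.72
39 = 39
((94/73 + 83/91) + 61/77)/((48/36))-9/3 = -55245/73073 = -0.76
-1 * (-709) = 709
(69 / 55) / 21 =23 / 385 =0.06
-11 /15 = -0.73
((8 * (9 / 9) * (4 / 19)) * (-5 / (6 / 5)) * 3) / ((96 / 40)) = -8.77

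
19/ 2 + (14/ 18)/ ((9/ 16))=1763/ 162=10.88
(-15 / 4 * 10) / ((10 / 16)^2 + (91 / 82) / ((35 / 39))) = -492000 / 21349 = -23.05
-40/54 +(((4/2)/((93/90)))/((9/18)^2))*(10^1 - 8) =12340/837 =14.74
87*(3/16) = 261/16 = 16.31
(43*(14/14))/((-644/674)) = -14491/322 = -45.00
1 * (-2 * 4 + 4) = -4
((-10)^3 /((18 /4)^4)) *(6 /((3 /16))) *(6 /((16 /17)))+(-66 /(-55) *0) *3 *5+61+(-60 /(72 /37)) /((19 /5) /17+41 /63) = -9661010927 /20479068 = -471.75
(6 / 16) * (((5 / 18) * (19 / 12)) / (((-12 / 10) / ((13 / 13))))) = -475 / 3456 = -0.14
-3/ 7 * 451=-1353/ 7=-193.29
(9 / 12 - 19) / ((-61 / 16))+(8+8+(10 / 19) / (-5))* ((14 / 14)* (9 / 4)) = 93995 / 2318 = 40.55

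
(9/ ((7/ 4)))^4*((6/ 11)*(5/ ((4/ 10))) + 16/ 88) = 1679616/ 343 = 4896.84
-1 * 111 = -111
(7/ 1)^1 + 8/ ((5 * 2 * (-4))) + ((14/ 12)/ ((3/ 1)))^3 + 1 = 229163/ 29160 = 7.86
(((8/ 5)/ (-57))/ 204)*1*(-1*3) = 2/ 4845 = 0.00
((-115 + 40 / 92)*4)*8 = -84320 / 23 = -3666.09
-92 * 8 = -736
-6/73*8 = -48/73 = -0.66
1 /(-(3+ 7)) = -0.10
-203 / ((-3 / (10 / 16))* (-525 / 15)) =-29 / 24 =-1.21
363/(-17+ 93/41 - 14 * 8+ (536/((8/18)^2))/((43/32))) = 213323/1112228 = 0.19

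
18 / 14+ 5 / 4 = 71 / 28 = 2.54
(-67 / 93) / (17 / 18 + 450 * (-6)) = 402 / 1506073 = 0.00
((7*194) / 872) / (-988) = -679 / 430768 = -0.00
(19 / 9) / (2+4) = 19 / 54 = 0.35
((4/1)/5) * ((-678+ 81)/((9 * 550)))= -398/4125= -0.10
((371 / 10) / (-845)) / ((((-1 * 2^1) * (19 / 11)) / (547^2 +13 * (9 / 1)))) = 32146037 / 8450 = 3804.26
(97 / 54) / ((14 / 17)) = 2.18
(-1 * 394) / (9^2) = -394 / 81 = -4.86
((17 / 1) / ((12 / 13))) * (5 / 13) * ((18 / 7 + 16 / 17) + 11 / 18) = 44165 / 1512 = 29.21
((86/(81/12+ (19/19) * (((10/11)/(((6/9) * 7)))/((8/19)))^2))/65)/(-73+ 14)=-32633216/10134190755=-0.00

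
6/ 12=1/ 2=0.50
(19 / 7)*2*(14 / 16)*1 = 19 / 4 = 4.75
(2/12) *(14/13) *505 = 3535/39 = 90.64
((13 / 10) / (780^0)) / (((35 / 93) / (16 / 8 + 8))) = 1209 / 35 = 34.54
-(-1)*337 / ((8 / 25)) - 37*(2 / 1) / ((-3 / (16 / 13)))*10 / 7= 2394745 / 2184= 1096.49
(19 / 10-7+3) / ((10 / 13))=-273 / 100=-2.73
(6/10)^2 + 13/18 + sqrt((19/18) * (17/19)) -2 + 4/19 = -6047/8550 + sqrt(34)/6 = 0.26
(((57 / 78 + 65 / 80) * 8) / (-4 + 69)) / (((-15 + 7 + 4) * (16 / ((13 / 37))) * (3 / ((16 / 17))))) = -107 / 327080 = -0.00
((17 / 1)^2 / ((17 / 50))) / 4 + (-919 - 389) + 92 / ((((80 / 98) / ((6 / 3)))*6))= -15869 / 15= -1057.93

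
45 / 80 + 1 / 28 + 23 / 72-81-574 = -659315 / 1008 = -654.08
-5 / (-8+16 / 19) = 95 / 136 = 0.70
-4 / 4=-1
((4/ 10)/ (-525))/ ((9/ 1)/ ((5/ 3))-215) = 1/ 275100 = 0.00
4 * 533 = 2132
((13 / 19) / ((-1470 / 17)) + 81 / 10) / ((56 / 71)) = 4011713 / 391020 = 10.26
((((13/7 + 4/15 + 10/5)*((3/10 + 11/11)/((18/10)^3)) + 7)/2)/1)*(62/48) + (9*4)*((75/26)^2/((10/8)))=60791697569/248373216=244.76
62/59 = 1.05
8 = 8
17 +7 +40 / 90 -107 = -82.56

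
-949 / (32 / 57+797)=-4161 / 3497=-1.19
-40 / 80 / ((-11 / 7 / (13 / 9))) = 91 / 198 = 0.46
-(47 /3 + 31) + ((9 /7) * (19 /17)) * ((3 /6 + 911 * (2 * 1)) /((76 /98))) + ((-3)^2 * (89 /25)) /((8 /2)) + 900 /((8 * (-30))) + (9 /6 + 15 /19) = 323342519 /96900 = 3336.87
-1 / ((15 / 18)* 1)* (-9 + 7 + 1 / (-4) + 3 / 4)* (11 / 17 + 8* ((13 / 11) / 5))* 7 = 149499 / 4675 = 31.98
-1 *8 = -8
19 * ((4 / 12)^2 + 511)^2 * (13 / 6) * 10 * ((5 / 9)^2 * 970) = 633715550000000 / 19683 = 32196085454.45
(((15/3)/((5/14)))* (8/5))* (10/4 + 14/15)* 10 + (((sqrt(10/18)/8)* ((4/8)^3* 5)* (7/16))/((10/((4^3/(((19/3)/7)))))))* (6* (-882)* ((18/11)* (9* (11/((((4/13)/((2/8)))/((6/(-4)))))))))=11536/15 + 204788493* sqrt(5)/2432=189058.95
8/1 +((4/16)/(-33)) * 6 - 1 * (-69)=1693/22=76.95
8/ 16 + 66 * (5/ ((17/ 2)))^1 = 1337/ 34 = 39.32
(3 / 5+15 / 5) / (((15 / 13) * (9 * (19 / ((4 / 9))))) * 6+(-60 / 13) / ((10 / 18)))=52 / 38355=0.00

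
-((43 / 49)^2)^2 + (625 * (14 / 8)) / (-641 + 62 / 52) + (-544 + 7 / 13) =-545.76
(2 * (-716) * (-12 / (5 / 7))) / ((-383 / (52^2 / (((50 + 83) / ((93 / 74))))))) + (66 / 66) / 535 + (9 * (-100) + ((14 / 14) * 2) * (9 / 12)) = -721232652593 / 288096430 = -2503.44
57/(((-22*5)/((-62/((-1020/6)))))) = -1767/9350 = -0.19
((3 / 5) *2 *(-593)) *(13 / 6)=-7709 / 5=-1541.80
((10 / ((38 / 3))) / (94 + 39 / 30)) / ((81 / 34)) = 1700 / 488889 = 0.00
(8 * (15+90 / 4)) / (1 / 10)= 3000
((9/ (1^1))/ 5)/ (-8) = -9/ 40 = -0.22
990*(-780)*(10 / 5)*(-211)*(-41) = -13360604400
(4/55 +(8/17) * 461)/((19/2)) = 405816/17765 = 22.84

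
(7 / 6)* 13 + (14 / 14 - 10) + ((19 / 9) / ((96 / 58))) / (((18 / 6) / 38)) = 14465 / 648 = 22.32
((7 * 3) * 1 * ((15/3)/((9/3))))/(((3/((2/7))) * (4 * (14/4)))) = 5/21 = 0.24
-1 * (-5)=5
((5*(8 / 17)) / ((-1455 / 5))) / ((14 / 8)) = -160 / 34629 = -0.00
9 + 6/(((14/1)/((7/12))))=37/4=9.25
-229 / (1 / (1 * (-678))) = 155262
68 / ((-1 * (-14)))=34 / 7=4.86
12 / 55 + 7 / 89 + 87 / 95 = 1.21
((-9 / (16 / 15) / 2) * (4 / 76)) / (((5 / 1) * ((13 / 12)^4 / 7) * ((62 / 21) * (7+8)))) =-428652 / 84112145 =-0.01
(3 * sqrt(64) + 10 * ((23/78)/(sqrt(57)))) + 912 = 115 * sqrt(57)/2223 + 936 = 936.39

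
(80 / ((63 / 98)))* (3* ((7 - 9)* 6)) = -4480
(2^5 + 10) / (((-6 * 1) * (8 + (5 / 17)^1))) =-119 / 141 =-0.84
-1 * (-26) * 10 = 260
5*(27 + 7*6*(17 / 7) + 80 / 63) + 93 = 46894 / 63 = 744.35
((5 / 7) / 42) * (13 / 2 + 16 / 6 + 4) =0.22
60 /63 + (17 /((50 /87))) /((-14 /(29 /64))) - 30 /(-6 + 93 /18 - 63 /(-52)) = -629031707 /7929600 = -79.33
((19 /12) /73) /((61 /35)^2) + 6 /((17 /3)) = 59068403 /55413132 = 1.07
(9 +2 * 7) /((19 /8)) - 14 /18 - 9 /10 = 13691 /1710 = 8.01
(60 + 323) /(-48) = -383 /48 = -7.98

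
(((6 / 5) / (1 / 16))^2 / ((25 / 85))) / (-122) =-78336 / 7625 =-10.27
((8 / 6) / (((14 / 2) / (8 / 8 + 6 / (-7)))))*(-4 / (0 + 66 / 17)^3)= -9826 / 5282739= -0.00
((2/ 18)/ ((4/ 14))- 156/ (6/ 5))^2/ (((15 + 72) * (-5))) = -5442889/ 140940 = -38.62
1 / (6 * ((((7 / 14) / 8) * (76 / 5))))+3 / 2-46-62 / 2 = -8587 / 114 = -75.32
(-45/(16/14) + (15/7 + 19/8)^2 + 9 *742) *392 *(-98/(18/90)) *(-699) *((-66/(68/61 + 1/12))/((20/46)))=-99346721646819339/877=-113280184317923.99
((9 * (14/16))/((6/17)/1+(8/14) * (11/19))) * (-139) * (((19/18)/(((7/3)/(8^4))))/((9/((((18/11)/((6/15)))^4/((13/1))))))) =-1044738822960000/147127409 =-7100912.26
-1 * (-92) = 92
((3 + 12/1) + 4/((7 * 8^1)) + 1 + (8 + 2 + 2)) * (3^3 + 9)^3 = 1309700.57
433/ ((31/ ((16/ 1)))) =6928/ 31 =223.48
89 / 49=1.82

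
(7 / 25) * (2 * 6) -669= -665.64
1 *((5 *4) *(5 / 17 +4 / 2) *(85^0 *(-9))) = -7020 / 17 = -412.94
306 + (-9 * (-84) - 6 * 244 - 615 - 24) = -1041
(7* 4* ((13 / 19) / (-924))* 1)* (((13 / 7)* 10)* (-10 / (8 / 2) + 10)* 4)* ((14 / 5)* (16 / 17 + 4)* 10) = -5678400 / 3553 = -1598.20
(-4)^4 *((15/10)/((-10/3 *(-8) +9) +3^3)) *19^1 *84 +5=459883/47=9784.74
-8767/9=-974.11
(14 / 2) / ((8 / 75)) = 525 / 8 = 65.62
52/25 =2.08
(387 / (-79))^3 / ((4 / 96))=-1391054472 / 493039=-2821.39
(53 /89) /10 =53 /890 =0.06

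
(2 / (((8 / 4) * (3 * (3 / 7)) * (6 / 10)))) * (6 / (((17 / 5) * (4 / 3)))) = 175 / 102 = 1.72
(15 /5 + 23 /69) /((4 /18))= 15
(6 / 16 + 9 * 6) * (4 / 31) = 435 / 62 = 7.02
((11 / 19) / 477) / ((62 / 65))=715 / 561906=0.00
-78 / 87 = -26 / 29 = -0.90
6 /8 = 3 /4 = 0.75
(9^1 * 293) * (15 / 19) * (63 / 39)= 830655 / 247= 3362.98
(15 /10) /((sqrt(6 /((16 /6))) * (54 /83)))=83 /54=1.54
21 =21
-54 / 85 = -0.64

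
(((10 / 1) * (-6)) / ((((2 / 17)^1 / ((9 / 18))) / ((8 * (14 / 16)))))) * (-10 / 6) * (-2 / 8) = -2975 / 4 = -743.75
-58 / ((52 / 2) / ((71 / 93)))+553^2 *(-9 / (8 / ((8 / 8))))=-3327524201 / 9672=-344036.83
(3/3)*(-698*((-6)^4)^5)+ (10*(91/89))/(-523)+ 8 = -118787878422908717651190/46547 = -2551998591163957240.02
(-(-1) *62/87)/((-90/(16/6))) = -248/11745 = -0.02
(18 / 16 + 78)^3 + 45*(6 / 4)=253670697 / 512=495450.58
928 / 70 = 464 / 35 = 13.26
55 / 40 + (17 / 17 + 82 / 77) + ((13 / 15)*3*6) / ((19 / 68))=3468569 / 58520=59.27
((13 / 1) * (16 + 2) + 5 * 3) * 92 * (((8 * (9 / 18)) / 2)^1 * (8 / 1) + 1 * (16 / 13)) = 5131392 / 13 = 394722.46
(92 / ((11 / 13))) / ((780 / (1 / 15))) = 23 / 2475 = 0.01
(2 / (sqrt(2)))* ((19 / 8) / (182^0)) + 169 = 172.36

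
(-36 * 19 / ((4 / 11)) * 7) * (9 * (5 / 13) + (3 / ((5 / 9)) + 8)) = -14431032 / 65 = -222015.88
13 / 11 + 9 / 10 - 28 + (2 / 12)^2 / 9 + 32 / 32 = -443987 / 17820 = -24.92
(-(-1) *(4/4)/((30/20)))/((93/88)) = 0.63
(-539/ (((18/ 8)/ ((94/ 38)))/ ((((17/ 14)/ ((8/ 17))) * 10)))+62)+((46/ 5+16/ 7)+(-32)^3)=-574384261/ 11970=-47985.32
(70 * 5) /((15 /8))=560 /3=186.67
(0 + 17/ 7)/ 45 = 17/ 315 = 0.05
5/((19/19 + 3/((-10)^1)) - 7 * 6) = -50/413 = -0.12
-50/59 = -0.85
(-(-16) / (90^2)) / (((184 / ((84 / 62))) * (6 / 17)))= 119 / 2887650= 0.00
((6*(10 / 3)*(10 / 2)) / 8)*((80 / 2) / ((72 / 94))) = 5875 / 9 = 652.78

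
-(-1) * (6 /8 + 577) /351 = 2311 /1404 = 1.65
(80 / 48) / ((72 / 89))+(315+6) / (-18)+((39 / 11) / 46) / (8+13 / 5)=-45663403 / 2896344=-15.77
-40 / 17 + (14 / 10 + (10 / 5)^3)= 599 / 85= 7.05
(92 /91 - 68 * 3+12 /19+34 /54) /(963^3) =-9417259 /41690549447001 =-0.00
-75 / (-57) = 25 / 19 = 1.32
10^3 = 1000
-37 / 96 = -0.39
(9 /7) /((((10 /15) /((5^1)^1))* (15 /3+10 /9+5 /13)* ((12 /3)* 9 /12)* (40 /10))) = 1053 /8512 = 0.12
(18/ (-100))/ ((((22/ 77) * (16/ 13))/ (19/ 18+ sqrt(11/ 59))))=-1729/ 3200-819 * sqrt(649)/ 94400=-0.76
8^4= 4096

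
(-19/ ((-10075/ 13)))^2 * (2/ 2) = 361/ 600625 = 0.00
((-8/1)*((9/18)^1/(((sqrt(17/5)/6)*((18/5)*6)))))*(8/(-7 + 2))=16*sqrt(85)/153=0.96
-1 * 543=-543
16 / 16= 1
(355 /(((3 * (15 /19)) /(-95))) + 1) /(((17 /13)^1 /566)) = -6162733.78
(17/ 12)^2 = 289/ 144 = 2.01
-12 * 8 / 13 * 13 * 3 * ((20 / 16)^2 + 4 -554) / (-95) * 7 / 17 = -221130 / 323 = -684.61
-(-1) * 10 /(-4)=-5 /2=-2.50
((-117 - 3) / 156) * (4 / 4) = -10 / 13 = -0.77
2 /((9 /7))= 14 /9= 1.56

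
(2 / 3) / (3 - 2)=2 / 3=0.67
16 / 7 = 2.29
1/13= 0.08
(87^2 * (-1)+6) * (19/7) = -143697/7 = -20528.14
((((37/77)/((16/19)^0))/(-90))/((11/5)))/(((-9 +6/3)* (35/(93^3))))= 3306801/415030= 7.97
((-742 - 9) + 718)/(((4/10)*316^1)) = -165/632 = -0.26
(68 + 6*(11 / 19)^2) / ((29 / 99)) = 2502126 / 10469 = 239.00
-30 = -30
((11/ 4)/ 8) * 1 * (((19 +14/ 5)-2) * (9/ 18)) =1089/ 320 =3.40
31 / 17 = 1.82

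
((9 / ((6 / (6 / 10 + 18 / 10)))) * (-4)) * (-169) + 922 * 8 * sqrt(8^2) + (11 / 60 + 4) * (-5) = 3685241 / 60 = 61420.68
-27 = -27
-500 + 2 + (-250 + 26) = -722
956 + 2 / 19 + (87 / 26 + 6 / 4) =960.95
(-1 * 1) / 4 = -1 / 4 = -0.25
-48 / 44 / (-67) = 12 / 737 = 0.02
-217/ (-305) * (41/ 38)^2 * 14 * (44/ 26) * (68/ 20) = 477493093/ 7156825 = 66.72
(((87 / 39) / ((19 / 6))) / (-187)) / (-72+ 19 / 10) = 1740 / 32378489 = 0.00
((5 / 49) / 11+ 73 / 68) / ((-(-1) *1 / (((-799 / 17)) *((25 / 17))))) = -46632225 / 623084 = -74.84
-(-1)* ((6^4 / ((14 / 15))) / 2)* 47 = 228420 / 7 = 32631.43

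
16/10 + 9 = 53/5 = 10.60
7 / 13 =0.54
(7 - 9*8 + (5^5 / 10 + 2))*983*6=1471551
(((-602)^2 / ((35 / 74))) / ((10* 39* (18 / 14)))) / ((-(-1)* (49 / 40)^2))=17513728 / 17199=1018.30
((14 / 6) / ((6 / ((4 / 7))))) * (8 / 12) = 4 / 27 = 0.15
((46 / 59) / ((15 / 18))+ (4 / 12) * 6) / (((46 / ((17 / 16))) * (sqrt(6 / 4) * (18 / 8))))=7361 * sqrt(6) / 732780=0.02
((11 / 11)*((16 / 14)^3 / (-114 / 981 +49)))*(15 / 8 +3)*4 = 0.60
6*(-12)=-72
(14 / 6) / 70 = 1 / 30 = 0.03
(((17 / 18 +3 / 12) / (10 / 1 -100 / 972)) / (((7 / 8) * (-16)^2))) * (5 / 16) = 1161 / 6895616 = 0.00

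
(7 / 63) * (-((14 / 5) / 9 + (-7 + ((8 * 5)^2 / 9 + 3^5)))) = -18634 / 405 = -46.01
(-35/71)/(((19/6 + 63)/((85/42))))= -425/28187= -0.02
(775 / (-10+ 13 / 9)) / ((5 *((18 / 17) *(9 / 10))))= -13175 / 693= -19.01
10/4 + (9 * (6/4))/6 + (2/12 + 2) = 83/12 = 6.92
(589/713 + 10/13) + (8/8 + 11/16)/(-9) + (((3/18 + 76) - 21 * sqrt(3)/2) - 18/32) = 276319/3588 - 21 * sqrt(3)/2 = 58.83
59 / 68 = 0.87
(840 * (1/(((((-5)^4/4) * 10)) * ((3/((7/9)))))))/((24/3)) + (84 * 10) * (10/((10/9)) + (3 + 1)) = 61425098/5625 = 10920.02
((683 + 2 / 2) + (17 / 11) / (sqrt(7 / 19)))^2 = 23256 *sqrt(133) / 77 + 396279523 / 847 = 471345.62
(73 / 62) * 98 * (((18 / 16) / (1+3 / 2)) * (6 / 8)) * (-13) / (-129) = 3.92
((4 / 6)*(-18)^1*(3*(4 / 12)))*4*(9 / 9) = -48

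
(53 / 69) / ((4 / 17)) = 901 / 276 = 3.26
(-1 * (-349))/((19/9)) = 3141/19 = 165.32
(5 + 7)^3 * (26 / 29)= 44928 / 29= 1549.24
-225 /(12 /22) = -412.50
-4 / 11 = -0.36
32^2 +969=1993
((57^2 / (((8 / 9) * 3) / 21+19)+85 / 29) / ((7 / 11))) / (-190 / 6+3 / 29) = -99632742 / 11581255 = -8.60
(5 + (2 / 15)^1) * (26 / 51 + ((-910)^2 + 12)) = 3251997826 / 765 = 4250977.55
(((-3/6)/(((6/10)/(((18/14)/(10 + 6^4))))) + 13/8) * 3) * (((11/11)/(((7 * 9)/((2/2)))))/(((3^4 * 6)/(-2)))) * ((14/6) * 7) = -59393/11424888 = -0.01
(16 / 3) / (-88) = -2 / 33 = -0.06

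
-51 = -51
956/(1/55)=52580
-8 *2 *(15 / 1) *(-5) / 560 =15 / 7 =2.14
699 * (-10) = -6990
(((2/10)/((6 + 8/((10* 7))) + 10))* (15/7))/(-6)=-0.00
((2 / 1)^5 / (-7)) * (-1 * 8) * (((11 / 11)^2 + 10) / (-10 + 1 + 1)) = -50.29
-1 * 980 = -980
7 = 7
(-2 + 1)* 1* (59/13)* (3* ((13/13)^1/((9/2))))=-118/39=-3.03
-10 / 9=-1.11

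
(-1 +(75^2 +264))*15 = 88320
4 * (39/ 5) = 156/ 5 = 31.20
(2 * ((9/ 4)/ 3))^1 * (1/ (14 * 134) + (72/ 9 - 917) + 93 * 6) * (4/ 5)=-395085/ 938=-421.20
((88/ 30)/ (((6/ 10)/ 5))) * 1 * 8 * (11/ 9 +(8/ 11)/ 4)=22240/ 81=274.57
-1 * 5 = -5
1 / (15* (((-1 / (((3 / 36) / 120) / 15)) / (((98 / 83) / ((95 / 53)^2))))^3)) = -2607614922465721 / 7942156386681405015000000000000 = -0.00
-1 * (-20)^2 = -400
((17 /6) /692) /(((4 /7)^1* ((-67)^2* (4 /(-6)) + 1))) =-0.00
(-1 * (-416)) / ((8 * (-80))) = -0.65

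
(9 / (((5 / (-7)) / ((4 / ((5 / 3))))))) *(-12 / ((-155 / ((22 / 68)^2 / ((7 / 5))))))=-39204 / 223975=-0.18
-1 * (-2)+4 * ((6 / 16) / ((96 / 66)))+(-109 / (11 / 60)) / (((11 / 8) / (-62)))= 103814617 / 3872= 26811.63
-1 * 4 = -4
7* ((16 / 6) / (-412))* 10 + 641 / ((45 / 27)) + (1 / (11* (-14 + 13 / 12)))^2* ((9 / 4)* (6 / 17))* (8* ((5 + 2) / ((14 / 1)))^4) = 5866155235043 / 15270602325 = 384.15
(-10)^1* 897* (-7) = 62790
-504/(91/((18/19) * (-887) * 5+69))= 22888.13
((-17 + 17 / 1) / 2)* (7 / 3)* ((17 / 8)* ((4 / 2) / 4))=0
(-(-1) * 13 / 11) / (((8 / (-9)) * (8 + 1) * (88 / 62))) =-403 / 3872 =-0.10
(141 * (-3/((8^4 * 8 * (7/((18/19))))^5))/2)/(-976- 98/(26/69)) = 0.00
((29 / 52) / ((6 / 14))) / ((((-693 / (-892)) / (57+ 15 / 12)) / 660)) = 7534055 / 117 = 64393.63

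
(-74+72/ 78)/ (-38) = 25/ 13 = 1.92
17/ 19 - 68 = -1275/ 19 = -67.11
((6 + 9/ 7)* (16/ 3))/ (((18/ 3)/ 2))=272/ 21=12.95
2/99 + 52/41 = 5230/4059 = 1.29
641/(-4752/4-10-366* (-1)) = -641/832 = -0.77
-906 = -906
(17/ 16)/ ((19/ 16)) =17/ 19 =0.89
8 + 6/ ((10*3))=41/ 5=8.20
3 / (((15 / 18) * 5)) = 0.72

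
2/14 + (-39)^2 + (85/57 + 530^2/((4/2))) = 56647081/399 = 141972.63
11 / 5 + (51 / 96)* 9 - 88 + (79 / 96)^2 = -80.34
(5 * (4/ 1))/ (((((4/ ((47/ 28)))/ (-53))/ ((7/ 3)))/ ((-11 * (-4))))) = -137005/ 3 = -45668.33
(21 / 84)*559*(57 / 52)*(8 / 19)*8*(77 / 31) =39732 / 31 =1281.68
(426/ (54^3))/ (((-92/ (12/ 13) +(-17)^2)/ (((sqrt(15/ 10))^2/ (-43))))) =-1/ 2006208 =-0.00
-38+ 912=874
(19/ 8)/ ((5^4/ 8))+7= 4394/ 625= 7.03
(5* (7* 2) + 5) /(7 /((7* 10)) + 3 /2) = 375 /8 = 46.88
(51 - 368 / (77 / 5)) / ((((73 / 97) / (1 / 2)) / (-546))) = -7895121 / 803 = -9832.03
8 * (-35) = -280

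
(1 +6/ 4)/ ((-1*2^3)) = -5/ 16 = -0.31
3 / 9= 1 / 3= 0.33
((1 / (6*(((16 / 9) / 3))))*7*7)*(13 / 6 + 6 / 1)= 7203 / 64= 112.55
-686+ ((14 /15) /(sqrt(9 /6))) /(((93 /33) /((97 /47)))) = -686+ 14938 * sqrt(6) /65565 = -685.44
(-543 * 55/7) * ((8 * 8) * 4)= -7645440/7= -1092205.71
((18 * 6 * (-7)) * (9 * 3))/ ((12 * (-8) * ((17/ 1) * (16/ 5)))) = 8505/ 2176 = 3.91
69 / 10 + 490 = 4969 / 10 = 496.90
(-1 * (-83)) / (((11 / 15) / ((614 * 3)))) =2293290 / 11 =208480.91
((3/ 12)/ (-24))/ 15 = -1/ 1440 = -0.00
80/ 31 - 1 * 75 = -2245/ 31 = -72.42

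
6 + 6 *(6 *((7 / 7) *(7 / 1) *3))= 762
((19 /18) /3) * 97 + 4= 2059 /54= 38.13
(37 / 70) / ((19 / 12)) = 0.33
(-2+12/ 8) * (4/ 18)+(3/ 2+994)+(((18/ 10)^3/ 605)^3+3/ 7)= 54268328504137247239/ 54496261230468750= 995.82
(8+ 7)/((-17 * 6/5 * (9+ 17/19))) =-475/6392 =-0.07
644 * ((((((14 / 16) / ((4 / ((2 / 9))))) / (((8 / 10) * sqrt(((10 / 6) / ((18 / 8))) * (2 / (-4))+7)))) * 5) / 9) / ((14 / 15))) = 20125 * sqrt(537) / 51552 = 9.05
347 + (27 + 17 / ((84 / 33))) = 10659 / 28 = 380.68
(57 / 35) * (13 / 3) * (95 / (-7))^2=445835 / 343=1299.81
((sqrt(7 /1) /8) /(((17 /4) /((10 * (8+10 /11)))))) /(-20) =-49 * sqrt(7) /374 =-0.35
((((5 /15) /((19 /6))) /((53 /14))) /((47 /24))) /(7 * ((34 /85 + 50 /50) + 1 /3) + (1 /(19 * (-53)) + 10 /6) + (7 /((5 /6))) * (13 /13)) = 0.00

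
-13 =-13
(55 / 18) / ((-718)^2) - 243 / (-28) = 563725879 / 64956024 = 8.68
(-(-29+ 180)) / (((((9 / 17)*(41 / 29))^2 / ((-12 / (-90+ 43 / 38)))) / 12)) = -22313842592 / 51090633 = -436.75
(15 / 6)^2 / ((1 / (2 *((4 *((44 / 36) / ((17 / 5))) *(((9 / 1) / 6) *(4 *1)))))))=5500 / 51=107.84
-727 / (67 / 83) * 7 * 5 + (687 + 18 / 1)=-2064700 / 67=-30816.42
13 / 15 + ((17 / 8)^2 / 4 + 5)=26863 / 3840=7.00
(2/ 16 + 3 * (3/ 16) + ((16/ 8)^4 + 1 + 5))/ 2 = 363/ 32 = 11.34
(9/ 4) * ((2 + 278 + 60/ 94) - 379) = -41607/ 188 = -221.31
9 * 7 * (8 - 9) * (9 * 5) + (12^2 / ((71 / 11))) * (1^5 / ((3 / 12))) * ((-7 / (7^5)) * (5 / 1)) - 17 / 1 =-486214972 / 170471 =-2852.19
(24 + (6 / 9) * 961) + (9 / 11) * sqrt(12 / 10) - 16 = 9 * sqrt(30) / 55 + 1946 / 3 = 649.56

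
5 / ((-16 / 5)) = -25 / 16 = -1.56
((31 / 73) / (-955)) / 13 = -31 / 906295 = -0.00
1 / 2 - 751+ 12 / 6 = -1497 / 2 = -748.50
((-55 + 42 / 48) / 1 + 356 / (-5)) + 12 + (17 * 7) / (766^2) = -113.32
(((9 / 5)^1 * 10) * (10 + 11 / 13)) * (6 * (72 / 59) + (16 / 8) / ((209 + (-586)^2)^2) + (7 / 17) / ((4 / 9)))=550901813130532209 / 342098146615550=1610.36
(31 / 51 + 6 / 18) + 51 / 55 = 1747 / 935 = 1.87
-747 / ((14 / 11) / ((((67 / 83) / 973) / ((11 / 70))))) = -3015 / 973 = -3.10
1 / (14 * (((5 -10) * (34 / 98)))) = -7 / 170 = -0.04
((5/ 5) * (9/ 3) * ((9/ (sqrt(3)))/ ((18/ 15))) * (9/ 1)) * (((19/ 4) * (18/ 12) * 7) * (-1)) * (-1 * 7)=377055 * sqrt(3)/ 16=40817.40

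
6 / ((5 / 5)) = 6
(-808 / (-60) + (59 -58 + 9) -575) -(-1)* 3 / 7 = -57866 / 105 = -551.10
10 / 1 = 10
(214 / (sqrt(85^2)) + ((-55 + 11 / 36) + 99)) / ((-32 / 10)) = -143279 / 9792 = -14.63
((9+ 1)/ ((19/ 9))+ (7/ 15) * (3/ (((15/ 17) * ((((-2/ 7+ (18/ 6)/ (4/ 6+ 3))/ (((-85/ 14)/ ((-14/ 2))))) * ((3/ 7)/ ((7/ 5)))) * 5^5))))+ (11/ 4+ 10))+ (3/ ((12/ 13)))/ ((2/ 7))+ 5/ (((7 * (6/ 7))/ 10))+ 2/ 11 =1801724677681/ 48200625000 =37.38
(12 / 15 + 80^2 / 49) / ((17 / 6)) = 193176 / 4165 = 46.38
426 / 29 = 14.69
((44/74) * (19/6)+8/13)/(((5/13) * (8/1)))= 721/888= 0.81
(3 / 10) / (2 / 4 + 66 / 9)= 9 / 235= 0.04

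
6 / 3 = 2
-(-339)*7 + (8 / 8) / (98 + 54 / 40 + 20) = 5664371 / 2387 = 2373.01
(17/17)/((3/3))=1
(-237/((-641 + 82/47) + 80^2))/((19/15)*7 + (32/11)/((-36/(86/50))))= -5513805/1169715751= -0.00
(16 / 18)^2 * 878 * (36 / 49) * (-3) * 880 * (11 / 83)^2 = -23933296640 / 1012683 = -23633.55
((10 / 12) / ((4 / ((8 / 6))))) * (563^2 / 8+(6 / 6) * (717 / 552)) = 18226315 / 1656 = 11006.23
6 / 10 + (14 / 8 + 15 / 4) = 61 / 10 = 6.10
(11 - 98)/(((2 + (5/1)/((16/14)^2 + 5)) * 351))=-2987/33657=-0.09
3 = 3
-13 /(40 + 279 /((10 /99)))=-130 /28021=-0.00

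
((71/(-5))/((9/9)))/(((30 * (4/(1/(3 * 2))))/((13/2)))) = -923/7200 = -0.13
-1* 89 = -89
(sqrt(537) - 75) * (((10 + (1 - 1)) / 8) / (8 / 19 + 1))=-2375 / 36 + 95 * sqrt(537) / 108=-45.59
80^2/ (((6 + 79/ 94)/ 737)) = 443379200/ 643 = 689547.74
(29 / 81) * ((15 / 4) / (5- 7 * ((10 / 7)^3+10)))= -1421 / 90396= -0.02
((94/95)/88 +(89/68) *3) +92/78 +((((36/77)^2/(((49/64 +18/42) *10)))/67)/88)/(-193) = 5.12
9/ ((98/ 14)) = 9/ 7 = 1.29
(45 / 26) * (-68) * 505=-772650 / 13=-59434.62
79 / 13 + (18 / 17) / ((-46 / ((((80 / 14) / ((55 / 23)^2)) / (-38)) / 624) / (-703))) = 22747867 / 3743740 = 6.08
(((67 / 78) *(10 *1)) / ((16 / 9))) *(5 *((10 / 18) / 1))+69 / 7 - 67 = -190975 / 4368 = -43.72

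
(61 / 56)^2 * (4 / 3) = 1.58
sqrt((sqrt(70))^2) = sqrt(70) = 8.37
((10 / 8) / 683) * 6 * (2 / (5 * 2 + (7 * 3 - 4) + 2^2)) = 15 / 21173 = 0.00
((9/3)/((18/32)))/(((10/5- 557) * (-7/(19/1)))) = 304/11655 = 0.03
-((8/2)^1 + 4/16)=-17/4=-4.25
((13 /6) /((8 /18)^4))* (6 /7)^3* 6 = 2302911 /10976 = 209.81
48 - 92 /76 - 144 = -1847 /19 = -97.21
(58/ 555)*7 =406/ 555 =0.73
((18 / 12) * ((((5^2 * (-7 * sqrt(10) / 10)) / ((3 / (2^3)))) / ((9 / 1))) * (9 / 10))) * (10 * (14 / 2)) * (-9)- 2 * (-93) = 186 + 4410 * sqrt(10) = 14131.64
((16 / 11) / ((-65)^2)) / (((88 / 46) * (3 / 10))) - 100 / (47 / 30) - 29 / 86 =-79554966077 / 1239822870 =-64.17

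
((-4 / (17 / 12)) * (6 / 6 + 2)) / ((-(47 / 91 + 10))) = 4368 / 5423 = 0.81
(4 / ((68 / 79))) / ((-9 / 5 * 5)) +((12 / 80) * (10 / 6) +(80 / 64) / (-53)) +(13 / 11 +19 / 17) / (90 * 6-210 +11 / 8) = -66916631 / 236466549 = -0.28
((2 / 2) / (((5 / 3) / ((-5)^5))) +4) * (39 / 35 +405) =-26594394 / 35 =-759839.83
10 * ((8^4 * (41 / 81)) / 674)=839680 / 27297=30.76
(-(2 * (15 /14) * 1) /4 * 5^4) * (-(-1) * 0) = 0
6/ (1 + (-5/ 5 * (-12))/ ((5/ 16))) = 30/ 197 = 0.15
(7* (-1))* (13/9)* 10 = -910/9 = -101.11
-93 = -93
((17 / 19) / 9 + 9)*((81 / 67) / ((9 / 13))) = 20228 / 1273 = 15.89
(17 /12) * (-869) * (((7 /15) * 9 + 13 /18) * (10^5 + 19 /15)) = -605974249.65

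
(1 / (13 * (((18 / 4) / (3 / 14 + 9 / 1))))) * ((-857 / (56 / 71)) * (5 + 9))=-2616421 / 1092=-2395.99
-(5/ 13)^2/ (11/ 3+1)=-75/ 2366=-0.03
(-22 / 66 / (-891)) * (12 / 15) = 4 / 13365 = 0.00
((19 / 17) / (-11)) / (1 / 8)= -152 / 187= -0.81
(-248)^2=61504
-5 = -5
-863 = -863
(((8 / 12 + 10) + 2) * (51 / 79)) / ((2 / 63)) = 20349 / 79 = 257.58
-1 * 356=-356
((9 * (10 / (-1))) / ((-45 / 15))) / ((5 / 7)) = 42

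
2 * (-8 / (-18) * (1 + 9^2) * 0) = 0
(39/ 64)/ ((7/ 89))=3471/ 448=7.75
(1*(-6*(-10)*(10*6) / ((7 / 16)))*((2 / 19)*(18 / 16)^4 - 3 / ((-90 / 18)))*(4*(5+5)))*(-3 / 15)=-961335 / 19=-50596.58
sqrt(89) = 9.43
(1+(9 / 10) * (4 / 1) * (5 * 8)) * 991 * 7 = 1005865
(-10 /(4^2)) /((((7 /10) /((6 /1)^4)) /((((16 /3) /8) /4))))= -1350 /7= -192.86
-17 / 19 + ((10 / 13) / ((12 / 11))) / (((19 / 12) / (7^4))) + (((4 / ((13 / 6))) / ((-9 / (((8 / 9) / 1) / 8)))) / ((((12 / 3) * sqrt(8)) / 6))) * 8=263889 / 247- 8 * sqrt(2) / 117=1068.28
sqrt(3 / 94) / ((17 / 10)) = 5*sqrt(282) / 799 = 0.11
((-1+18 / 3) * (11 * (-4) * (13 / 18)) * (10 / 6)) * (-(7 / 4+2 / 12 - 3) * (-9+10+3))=-92950 / 81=-1147.53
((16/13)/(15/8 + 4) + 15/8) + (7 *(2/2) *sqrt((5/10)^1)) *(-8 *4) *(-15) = 10189/4888 + 1680 *sqrt(2) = 2377.96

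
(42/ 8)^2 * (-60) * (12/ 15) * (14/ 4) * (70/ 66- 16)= 1521891/ 22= 69176.86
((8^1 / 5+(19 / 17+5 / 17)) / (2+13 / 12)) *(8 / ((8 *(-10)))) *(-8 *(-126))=-98.46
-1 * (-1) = 1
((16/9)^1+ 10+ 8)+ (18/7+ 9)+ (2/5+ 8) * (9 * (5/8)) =19807/252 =78.60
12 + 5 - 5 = 12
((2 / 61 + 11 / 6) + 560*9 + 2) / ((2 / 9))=5538165 / 244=22697.40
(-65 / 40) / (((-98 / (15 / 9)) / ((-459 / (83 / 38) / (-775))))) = 37791 / 5043080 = 0.01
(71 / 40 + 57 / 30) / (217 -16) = 49 / 2680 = 0.02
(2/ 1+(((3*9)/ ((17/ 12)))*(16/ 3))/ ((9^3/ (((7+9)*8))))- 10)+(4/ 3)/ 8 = 9193/ 918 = 10.01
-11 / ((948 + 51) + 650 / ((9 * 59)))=-5841 / 531119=-0.01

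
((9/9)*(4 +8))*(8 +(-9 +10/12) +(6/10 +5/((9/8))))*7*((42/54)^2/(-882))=-3073/10935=-0.28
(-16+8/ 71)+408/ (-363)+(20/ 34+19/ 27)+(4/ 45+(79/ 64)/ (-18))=-39619542623/ 2523692160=-15.70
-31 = -31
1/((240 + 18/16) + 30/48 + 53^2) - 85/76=-1036951/927428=-1.12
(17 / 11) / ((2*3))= 17 / 66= 0.26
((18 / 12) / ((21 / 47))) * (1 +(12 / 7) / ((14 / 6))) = 3995 / 686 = 5.82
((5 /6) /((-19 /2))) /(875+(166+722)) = -5 /100491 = -0.00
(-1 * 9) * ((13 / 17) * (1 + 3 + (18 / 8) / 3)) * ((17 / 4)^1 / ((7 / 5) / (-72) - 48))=100035 / 34574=2.89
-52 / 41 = -1.27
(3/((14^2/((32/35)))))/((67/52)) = 1248/114905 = 0.01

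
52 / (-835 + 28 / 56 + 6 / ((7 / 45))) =-0.07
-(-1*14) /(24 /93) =217 /4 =54.25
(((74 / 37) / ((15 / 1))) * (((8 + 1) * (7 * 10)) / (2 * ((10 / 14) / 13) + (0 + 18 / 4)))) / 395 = 15288 / 331405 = 0.05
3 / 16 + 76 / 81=1459 / 1296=1.13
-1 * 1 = -1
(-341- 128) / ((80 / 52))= -6097 / 20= -304.85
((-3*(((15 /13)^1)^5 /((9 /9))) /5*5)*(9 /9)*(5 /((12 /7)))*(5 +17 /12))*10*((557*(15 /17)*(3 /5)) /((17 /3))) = -51295914140625 /858429416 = -59755.54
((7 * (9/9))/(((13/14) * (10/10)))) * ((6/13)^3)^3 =987614208/137858491849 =0.01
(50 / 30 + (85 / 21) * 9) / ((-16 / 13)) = -650 / 21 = -30.95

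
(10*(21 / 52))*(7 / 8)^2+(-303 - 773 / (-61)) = -29155595 / 101504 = -287.24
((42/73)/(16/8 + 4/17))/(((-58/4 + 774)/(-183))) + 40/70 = 153322/300979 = 0.51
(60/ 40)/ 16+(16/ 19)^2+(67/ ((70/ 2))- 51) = -19521711/ 404320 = -48.28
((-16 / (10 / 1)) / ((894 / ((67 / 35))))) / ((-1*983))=268 / 76895175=0.00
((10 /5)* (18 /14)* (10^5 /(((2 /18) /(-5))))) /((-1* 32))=2531250 /7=361607.14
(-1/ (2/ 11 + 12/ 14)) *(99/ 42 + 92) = -14531/ 160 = -90.82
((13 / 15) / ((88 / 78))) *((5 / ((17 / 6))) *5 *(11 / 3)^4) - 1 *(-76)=1194463 / 918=1301.16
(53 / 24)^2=2809 / 576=4.88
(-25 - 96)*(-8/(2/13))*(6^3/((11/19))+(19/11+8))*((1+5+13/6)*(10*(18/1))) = 3540777240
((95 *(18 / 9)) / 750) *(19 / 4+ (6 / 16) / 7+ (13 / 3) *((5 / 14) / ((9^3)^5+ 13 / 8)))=5051085965451652757 / 4150765223028156600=1.22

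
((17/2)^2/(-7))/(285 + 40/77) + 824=72459381/87940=823.96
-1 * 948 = -948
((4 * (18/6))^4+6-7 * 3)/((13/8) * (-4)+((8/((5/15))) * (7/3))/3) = 124326/73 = 1703.10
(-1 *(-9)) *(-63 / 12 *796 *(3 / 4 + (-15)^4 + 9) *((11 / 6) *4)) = -27931545873 / 2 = -13965772936.50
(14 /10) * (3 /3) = 7 /5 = 1.40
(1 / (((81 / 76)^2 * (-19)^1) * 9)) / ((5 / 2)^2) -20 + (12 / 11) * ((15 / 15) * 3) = -16.73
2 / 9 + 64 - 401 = -3031 / 9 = -336.78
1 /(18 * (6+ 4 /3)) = 1 /132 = 0.01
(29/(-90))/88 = -29/7920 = -0.00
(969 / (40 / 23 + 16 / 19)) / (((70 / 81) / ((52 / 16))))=148632003 / 105280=1411.78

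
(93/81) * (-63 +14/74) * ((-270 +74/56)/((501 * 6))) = 19356679/3002994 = 6.45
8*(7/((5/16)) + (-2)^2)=1056/5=211.20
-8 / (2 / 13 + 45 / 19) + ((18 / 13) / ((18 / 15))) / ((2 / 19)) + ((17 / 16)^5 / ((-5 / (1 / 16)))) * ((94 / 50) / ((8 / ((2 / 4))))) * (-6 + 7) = 2116391864837379 / 271757344768000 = 7.79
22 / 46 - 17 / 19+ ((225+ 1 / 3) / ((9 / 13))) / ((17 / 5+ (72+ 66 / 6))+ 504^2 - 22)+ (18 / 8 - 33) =-31.17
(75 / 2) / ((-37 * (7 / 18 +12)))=-675 / 8251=-0.08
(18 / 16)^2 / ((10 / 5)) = 81 / 128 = 0.63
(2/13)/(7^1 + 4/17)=34/1599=0.02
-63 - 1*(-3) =-60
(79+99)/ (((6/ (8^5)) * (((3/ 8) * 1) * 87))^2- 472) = -3058016714752/ 8108897641759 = -0.38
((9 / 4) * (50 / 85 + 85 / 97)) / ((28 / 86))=133515 / 13192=10.12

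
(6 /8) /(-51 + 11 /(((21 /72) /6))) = 7 /1636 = 0.00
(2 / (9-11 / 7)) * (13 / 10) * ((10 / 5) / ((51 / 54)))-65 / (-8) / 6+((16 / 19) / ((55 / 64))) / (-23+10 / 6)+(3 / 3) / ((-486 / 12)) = 46615991 / 23023440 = 2.02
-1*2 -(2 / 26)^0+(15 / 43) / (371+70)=-18958 / 6321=-3.00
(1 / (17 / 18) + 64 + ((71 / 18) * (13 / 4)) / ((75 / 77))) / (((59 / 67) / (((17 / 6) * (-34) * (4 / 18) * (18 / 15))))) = -8178711373 / 3584250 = -2281.85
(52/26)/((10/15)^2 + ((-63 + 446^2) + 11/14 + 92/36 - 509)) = 28/2776869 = 0.00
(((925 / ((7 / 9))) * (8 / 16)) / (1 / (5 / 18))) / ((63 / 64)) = 74000 / 441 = 167.80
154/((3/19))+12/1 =2962/3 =987.33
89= 89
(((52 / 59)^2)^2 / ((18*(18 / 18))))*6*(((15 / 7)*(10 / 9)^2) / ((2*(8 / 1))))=228488000 / 6870543687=0.03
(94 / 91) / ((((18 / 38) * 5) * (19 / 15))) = 94 / 273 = 0.34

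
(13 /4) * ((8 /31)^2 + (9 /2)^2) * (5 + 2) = 7106827 /15376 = 462.20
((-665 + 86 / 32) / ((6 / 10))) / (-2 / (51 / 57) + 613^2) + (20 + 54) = 4537879915 / 61325136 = 74.00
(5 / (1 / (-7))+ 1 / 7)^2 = 59536 / 49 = 1215.02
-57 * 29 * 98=-161994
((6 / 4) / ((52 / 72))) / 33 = 9 / 143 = 0.06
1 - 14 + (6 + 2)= -5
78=78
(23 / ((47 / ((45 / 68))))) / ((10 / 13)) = 0.42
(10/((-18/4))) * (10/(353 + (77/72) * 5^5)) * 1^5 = -1600/266041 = -0.01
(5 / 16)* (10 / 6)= 25 / 48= 0.52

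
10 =10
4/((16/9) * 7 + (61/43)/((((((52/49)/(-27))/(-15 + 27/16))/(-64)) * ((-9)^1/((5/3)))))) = 20124/28712173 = 0.00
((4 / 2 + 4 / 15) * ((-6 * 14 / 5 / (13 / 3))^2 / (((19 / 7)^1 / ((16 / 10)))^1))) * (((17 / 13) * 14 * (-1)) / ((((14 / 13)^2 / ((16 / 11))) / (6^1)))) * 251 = -1179268263936 / 1698125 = -694453.16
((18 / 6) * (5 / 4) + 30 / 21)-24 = -527 / 28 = -18.82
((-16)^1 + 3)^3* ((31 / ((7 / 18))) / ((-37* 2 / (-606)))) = -371455578 / 259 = -1434191.42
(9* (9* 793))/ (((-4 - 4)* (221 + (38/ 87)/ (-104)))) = -72647523/ 1999570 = -36.33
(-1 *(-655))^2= 429025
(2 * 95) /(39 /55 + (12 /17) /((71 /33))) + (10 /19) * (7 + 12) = 13301680 /68853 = 193.19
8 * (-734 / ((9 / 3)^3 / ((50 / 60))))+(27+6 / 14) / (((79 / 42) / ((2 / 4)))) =-1113064 / 6399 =-173.94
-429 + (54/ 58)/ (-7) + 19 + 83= -66408/ 203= -327.13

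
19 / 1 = 19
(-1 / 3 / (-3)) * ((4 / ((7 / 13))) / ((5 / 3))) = 52 / 105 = 0.50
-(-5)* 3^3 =135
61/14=4.36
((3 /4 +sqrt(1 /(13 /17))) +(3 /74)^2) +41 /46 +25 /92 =sqrt(221) /13 +241151 /125948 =3.06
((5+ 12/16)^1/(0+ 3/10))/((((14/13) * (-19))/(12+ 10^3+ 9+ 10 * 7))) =-1021.96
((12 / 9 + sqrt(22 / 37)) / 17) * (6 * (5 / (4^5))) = 15 * sqrt(814) / 322048 + 5 / 2176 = 0.00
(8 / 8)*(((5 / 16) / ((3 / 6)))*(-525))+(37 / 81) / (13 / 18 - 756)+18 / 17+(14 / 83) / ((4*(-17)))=-451729499917 / 1381143240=-327.07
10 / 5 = 2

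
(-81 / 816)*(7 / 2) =-189 / 544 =-0.35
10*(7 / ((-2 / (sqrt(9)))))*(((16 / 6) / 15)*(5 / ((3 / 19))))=-5320 / 9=-591.11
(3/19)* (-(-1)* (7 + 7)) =2.21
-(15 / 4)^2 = -225 / 16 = -14.06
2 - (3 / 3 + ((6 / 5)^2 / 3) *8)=-71 / 25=-2.84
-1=-1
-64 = -64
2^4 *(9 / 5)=144 / 5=28.80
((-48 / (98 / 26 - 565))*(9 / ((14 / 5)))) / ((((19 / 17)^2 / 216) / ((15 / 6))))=22823775 / 192052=118.84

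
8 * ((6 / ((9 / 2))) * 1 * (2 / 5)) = 64 / 15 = 4.27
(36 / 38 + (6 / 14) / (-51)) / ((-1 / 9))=-19107 / 2261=-8.45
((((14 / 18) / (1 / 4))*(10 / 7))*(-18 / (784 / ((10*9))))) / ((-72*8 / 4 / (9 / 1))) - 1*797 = -312199 / 392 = -796.43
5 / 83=0.06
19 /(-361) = -1 /19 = -0.05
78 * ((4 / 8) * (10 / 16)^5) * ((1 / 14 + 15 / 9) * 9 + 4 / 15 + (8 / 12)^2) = 83711875 / 1376256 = 60.83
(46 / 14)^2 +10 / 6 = 1832 / 147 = 12.46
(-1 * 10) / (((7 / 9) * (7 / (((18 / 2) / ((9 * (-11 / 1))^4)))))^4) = -10 / 11402691067376560882073268082881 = -0.00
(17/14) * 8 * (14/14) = 68/7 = 9.71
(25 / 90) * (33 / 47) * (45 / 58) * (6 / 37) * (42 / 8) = 51975 / 403448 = 0.13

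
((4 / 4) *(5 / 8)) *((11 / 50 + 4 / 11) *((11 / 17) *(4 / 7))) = 321 / 2380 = 0.13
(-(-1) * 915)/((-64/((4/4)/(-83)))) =915/5312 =0.17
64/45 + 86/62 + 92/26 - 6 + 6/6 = 24442/18135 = 1.35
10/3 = 3.33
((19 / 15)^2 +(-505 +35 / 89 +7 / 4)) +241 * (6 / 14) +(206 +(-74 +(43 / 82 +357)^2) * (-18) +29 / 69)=-49853383550677319 / 21678344100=-2299685.96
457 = 457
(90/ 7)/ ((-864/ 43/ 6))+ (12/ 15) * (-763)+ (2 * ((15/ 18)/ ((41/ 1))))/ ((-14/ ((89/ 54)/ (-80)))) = -4569350171/ 7439040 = -614.24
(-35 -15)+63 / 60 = -979 / 20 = -48.95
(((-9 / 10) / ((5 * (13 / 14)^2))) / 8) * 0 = 0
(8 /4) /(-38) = -1 /19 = -0.05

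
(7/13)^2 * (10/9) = 490/1521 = 0.32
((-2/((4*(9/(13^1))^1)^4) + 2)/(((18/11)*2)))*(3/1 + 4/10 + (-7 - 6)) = -3632321/629856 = -5.77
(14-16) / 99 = -2 / 99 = -0.02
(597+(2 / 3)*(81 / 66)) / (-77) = -6576 / 847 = -7.76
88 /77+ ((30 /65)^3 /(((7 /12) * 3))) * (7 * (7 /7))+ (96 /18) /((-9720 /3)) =28672402 /18685485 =1.53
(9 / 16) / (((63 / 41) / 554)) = 11357 / 56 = 202.80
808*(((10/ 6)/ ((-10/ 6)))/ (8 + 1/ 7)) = -5656/ 57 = -99.23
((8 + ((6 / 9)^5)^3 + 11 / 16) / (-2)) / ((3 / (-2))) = 1995022361 / 688747536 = 2.90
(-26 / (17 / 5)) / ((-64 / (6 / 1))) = 195 / 272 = 0.72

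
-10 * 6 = -60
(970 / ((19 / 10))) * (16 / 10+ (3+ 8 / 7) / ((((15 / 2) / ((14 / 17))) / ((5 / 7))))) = 6665840 / 6783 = 982.73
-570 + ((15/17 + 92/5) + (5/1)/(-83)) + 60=-3462438/7055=-490.78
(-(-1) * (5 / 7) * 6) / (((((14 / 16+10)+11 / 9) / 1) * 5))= 432 / 6097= 0.07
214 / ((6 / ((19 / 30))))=2033 / 90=22.59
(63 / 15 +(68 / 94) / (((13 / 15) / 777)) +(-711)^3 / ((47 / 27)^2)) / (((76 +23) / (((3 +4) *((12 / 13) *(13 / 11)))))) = -158958616333328 / 17373785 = -9149337.14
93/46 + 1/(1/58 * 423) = 2.16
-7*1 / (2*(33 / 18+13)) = -0.24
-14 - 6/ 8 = -59/ 4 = -14.75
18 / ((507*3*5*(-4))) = -1 / 1690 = -0.00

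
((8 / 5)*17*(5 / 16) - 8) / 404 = 1 / 808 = 0.00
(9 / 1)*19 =171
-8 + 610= 602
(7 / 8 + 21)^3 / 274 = 5359375 / 140288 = 38.20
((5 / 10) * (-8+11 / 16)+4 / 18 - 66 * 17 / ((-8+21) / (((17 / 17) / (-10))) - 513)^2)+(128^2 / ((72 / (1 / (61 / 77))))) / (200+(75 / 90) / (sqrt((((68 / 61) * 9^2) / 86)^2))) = -48348758320141483 / 24099582807053280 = -2.01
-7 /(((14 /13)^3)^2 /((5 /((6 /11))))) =-265474495 /6453888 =-41.13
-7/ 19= -0.37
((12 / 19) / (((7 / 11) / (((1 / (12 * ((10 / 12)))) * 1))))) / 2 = 33 / 665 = 0.05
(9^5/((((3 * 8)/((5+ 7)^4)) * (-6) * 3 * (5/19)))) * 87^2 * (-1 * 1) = 407610995472/5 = 81522199094.40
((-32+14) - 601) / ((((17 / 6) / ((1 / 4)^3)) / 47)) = -87279 / 544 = -160.44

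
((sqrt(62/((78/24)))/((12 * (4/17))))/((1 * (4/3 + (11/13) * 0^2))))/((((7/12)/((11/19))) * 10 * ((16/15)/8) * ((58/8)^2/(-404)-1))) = -113322 * sqrt(806)/4210115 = -0.76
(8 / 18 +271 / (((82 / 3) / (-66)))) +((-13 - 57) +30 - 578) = -469339 / 369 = -1271.92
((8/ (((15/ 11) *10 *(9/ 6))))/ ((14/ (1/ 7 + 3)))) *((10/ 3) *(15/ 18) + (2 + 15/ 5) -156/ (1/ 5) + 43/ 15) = -33513128/ 496125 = -67.55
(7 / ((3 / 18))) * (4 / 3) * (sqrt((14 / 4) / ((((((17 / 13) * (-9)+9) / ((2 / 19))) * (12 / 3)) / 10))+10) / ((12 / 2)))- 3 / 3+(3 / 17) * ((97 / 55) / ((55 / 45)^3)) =-1032346 / 1244485+805 * sqrt(38) / 171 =28.19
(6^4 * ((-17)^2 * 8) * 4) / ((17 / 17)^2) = 11985408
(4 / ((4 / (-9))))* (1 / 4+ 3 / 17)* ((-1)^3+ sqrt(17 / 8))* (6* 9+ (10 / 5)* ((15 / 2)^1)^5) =198422379 / 1088 - 198422379* sqrt(34) / 4352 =-83479.28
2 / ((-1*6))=-1 / 3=-0.33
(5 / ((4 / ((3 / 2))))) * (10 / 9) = 25 / 12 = 2.08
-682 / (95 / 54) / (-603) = 0.64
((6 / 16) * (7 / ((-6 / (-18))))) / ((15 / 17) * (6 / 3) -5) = -1071 / 440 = -2.43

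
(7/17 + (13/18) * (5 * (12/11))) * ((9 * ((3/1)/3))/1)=7323/187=39.16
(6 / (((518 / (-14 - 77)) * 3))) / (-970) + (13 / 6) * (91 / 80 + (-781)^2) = 758906758857 / 574240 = 1321584.63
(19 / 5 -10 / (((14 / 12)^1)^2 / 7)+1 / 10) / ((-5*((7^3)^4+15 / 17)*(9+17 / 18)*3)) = 169677 / 7370831467182400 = 0.00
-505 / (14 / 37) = -18685 / 14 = -1334.64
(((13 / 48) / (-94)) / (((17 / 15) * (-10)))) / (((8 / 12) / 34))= 39 / 3008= 0.01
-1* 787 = -787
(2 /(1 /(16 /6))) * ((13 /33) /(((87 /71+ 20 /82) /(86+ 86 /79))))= 320442880 /2573109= 124.54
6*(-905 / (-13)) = 5430 / 13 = 417.69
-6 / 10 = -3 / 5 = -0.60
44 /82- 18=-716 /41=-17.46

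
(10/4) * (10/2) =25/2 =12.50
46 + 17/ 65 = 3007/ 65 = 46.26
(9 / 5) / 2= 9 / 10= 0.90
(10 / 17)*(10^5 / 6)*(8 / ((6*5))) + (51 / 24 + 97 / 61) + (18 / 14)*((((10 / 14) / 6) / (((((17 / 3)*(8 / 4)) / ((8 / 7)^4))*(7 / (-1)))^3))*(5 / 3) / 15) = 13141987581699884550987707 / 5019677037242497976472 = 2618.09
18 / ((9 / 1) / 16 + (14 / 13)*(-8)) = -3744 / 1675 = -2.24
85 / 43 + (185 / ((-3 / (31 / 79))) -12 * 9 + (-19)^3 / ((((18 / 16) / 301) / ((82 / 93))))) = -4601099599040 / 2843289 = -1618231.42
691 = 691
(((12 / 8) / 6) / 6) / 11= 0.00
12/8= 3/2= 1.50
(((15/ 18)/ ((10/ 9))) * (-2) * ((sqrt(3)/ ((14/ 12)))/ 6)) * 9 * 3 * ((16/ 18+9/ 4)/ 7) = -4.49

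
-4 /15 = -0.27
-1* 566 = -566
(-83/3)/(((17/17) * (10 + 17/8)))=-664/291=-2.28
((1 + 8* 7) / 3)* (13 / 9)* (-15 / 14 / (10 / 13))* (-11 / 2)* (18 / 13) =8151 / 28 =291.11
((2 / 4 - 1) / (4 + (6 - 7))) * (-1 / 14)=1 / 84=0.01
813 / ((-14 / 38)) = -15447 / 7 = -2206.71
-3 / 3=-1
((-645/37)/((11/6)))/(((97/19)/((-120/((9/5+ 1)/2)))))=44118000/276353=159.64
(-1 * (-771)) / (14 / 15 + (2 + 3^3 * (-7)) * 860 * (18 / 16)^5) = -94740480 / 35610860987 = -0.00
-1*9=-9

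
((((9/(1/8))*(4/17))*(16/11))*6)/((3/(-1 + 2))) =9216/187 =49.28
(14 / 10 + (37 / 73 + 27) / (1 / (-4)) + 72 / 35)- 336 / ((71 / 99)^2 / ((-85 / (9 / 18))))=1429001022833 / 12879755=110949.39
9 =9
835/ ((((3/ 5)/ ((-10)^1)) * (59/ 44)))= -1837000/ 177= -10378.53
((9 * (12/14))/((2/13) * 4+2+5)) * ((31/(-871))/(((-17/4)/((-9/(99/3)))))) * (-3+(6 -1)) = -4464/964733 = -0.00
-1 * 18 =-18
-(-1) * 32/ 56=4/ 7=0.57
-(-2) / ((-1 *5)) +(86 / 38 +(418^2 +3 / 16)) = 265583597 / 1520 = 174726.05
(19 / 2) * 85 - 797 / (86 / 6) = 64663 / 86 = 751.90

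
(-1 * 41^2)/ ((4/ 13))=-21853/ 4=-5463.25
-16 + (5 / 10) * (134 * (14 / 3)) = 890 / 3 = 296.67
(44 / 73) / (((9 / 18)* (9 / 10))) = 880 / 657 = 1.34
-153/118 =-1.30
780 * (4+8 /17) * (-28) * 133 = -220758720 /17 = -12985807.06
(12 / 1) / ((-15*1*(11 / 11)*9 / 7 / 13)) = -364 / 45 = -8.09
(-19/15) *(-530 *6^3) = 145008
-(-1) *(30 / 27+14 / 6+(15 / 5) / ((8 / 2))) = 151 / 36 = 4.19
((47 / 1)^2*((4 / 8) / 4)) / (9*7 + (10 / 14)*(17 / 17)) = 15463 / 3568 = 4.33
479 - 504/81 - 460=115/9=12.78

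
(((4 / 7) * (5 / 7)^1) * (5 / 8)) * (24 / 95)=60 / 931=0.06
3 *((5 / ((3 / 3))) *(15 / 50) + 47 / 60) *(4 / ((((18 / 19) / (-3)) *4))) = -2603 / 120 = -21.69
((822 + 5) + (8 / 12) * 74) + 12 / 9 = 2633 / 3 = 877.67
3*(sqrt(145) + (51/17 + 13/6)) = 31/2 + 3*sqrt(145) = 51.62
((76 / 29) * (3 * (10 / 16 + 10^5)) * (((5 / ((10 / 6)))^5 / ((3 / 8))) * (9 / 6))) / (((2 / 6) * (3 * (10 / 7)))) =15513216957 / 29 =534938515.76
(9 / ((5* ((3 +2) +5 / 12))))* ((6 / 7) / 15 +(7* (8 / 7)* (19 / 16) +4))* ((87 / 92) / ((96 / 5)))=57159 / 257600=0.22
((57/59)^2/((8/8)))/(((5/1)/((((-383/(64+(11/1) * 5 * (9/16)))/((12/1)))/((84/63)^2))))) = -3733101/105752780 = -0.04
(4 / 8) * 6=3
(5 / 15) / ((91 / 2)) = 2 / 273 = 0.01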